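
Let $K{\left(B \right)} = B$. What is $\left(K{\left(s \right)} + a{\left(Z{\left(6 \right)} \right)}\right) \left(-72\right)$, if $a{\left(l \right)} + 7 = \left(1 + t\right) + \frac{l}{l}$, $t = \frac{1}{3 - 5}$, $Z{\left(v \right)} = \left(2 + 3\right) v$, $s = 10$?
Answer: $-324$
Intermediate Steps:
$Z{\left(v \right)} = 5 v$
$t = - \frac{1}{2}$ ($t = \frac{1}{-2} = - \frac{1}{2} \approx -0.5$)
$a{\left(l \right)} = - \frac{11}{2}$ ($a{\left(l \right)} = -7 + \left(\left(1 - \frac{1}{2}\right) + \frac{l}{l}\right) = -7 + \left(\frac{1}{2} + 1\right) = -7 + \frac{3}{2} = - \frac{11}{2}$)
$\left(K{\left(s \right)} + a{\left(Z{\left(6 \right)} \right)}\right) \left(-72\right) = \left(10 - \frac{11}{2}\right) \left(-72\right) = \frac{9}{2} \left(-72\right) = -324$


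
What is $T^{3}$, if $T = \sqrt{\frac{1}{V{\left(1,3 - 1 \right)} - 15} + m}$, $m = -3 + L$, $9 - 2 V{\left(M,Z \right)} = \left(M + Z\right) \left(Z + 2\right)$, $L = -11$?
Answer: $- \frac{1856 i \sqrt{957}}{1089} \approx - 52.724 i$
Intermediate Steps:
$V{\left(M,Z \right)} = \frac{9}{2} - \frac{\left(2 + Z\right) \left(M + Z\right)}{2}$ ($V{\left(M,Z \right)} = \frac{9}{2} - \frac{\left(M + Z\right) \left(Z + 2\right)}{2} = \frac{9}{2} - \frac{\left(M + Z\right) \left(2 + Z\right)}{2} = \frac{9}{2} - \frac{\left(2 + Z\right) \left(M + Z\right)}{2}$)
$m = -14$ ($m = -3 - 11 = -14$)
$T = \frac{4 i \sqrt{957}}{33}$ ($T = \sqrt{\frac{1}{\left(\frac{9}{2} - 1 - \left(3 - 1\right) - \frac{\left(3 - 1\right)^{2}}{2} - \frac{3 - 1}{2}\right) - 15} - 14} = \sqrt{\frac{1}{\left(\frac{9}{2} - 1 - 2 - \frac{2^{2}}{2} - \frac{1}{2} \cdot 2\right) - 15} - 14} = \sqrt{\frac{1}{\left(\frac{9}{2} - 1 - 2 - 2 - 1\right) - 15} - 14} = \sqrt{\frac{1}{- \frac{3}{2} - 15} - 14} = \sqrt{\frac{1}{- \frac{33}{2}} - 14} = \sqrt{- \frac{2}{33} - 14} = \sqrt{- \frac{464}{33}} = \frac{4 i \sqrt{957}}{33} \approx 3.7497 i$)
$T^{3} = \left(\frac{4 i \sqrt{957}}{33}\right)^{3} = - \frac{1856 i \sqrt{957}}{1089}$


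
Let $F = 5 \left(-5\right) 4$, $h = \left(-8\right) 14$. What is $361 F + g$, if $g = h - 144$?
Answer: $-36356$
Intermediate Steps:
$h = -112$
$F = -100$ ($F = \left(-25\right) 4 = -100$)
$g = -256$ ($g = -112 - 144 = -256$)
$361 F + g = 361 \left(-100\right) - 256 = -36100 - 256 = -36356$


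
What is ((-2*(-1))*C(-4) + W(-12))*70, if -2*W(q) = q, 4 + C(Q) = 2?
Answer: 140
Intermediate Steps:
C(Q) = -2 (C(Q) = -4 + 2 = -2)
W(q) = -q/2
((-2*(-1))*C(-4) + W(-12))*70 = (-2*(-1)*(-2) - 1/2*(-12))*70 = (2*(-2) + 6)*70 = (-4 + 6)*70 = 2*70 = 140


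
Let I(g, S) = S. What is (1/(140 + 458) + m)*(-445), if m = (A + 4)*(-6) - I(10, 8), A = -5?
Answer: 531775/598 ≈ 889.26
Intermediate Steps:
m = -2 (m = (-5 + 4)*(-6) - 1*8 = -1*(-6) - 8 = 6 - 8 = -2)
(1/(140 + 458) + m)*(-445) = (1/(140 + 458) - 2)*(-445) = (1/598 - 2)*(-445) = -1195/598*(-445) = 531775/598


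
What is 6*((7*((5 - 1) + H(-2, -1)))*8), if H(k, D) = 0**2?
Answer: 1344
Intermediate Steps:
H(k, D) = 0
6*((7*((5 - 1) + H(-2, -1)))*8) = 6*((7*((5 - 1) + 0))*8) = 6*((7*(4 + 0))*8) = 6*((7*4)*8) = 6*(28*8) = 6*224 = 1344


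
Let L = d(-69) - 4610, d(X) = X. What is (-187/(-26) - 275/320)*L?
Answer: -24653651/832 ≈ -29632.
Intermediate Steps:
L = -4679 (L = -69 - 4610 = -4679)
(-187/(-26) - 275/320)*L = (-187/(-26) - 275/320)*(-4679) = (-187*(-1/26) - 275*1/320)*(-4679) = (187/26 - 55/64)*(-4679) = (5269/832)*(-4679) = -24653651/832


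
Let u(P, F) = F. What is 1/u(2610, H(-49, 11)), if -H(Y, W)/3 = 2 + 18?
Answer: -1/60 ≈ -0.016667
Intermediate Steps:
H(Y, W) = -60 (H(Y, W) = -3*(2 + 18) = -3*20 = -60)
1/u(2610, H(-49, 11)) = 1/(-60) = -1/60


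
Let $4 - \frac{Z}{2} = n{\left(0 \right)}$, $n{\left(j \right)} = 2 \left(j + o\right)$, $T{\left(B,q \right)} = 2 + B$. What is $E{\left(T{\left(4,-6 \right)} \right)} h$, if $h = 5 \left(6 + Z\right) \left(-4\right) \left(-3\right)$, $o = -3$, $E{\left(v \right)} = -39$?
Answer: $-60840$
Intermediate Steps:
$n{\left(j \right)} = -6 + 2 j$ ($n{\left(j \right)} = 2 \left(j - 3\right) = 2 \left(-3 + j\right) = -6 + 2 j$)
$Z = 20$ ($Z = 8 - 2 \left(-6 + 2 \cdot 0\right) = 8 - 2 \left(-6 + 0\right) = 8 - -12 = 8 + 12 = 20$)
$h = 1560$ ($h = 5 \left(6 + 20\right) \left(-4\right) \left(-3\right) = 5 \cdot 26 \left(-4\right) \left(-3\right) = 5 \left(-104\right) \left(-3\right) = \left(-520\right) \left(-3\right) = 1560$)
$E{\left(T{\left(4,-6 \right)} \right)} h = \left(-39\right) 1560 = -60840$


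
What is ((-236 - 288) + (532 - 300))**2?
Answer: 85264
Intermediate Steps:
((-236 - 288) + (532 - 300))**2 = (-524 + 232)**2 = (-292)**2 = 85264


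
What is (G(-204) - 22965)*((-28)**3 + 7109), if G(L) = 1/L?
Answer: 69537391823/204 ≈ 3.4087e+8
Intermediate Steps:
(G(-204) - 22965)*((-28)**3 + 7109) = (1/(-204) - 22965)*((-28)**3 + 7109) = (-1/204 - 22965)*(-21952 + 7109) = -4684861/204*(-14843) = 69537391823/204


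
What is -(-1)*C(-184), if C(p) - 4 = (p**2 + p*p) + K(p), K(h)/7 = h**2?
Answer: 304708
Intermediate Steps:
K(h) = 7*h**2
C(p) = 4 + 9*p**2 (C(p) = 4 + ((p**2 + p*p) + 7*p**2) = 4 + ((p**2 + p**2) + 7*p**2) = 4 + (2*p**2 + 7*p**2) = 4 + 9*p**2)
-(-1)*C(-184) = -(-1)*(4 + 9*(-184)**2) = -(-1)*(4 + 9*33856) = -(-1)*(4 + 304704) = -(-1)*304708 = -1*(-304708) = 304708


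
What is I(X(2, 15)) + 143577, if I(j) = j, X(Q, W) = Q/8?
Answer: 574309/4 ≈ 1.4358e+5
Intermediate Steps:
X(Q, W) = Q/8 (X(Q, W) = Q*(⅛) = Q/8)
I(X(2, 15)) + 143577 = (⅛)*2 + 143577 = ¼ + 143577 = 574309/4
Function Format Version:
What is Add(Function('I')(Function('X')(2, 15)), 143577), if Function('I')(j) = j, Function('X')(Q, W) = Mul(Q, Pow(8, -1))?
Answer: Rational(574309, 4) ≈ 1.4358e+5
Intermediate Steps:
Function('X')(Q, W) = Mul(Rational(1, 8), Q) (Function('X')(Q, W) = Mul(Q, Rational(1, 8)) = Mul(Rational(1, 8), Q))
Add(Function('I')(Function('X')(2, 15)), 143577) = Add(Mul(Rational(1, 8), 2), 143577) = Add(Rational(1, 4), 143577) = Rational(574309, 4)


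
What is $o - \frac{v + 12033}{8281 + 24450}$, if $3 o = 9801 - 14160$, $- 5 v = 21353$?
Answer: $- \frac{237829527}{163655} \approx -1453.2$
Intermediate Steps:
$v = - \frac{21353}{5}$ ($v = \left(- \frac{1}{5}\right) 21353 = - \frac{21353}{5} \approx -4270.6$)
$o = -1453$ ($o = \frac{9801 - 14160}{3} = \frac{1}{3} \left(-4359\right) = -1453$)
$o - \frac{v + 12033}{8281 + 24450} = -1453 - \frac{- \frac{21353}{5} + 12033}{8281 + 24450} = -1453 - \frac{38812}{5 \cdot 32731} = -1453 - \frac{38812}{5} \cdot \frac{1}{32731} = -1453 - \frac{38812}{163655} = - \frac{237829527}{163655}$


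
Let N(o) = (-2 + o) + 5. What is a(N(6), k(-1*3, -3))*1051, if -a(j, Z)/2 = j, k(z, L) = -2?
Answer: -18918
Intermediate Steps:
N(o) = 3 + o
a(j, Z) = -2*j
a(N(6), k(-1*3, -3))*1051 = -2*(3 + 6)*1051 = -2*9*1051 = -18*1051 = -18918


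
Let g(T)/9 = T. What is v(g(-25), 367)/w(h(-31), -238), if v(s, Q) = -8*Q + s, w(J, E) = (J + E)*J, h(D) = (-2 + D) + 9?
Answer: -3161/6288 ≈ -0.50270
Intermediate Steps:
g(T) = 9*T
h(D) = 7 + D
w(J, E) = J*(E + J) (w(J, E) = (E + J)*J = J*(E + J))
v(s, Q) = s - 8*Q
v(g(-25), 367)/w(h(-31), -238) = (9*(-25) - 8*367)/(((7 - 31)*(-238 + (7 - 31)))) = (-225 - 2936)/((-24*(-238 - 24))) = -3161/((-24*(-262))) = -3161/6288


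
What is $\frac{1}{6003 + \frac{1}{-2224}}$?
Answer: $\frac{2224}{13350671} \approx 0.00016658$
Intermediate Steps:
$\frac{1}{6003 + \frac{1}{-2224}} = \frac{1}{6003 - \frac{1}{2224}} = \frac{1}{\frac{13350671}{2224}} = \frac{2224}{13350671}$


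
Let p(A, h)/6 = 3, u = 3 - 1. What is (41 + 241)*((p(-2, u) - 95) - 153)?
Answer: -64860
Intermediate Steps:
u = 2
p(A, h) = 18 (p(A, h) = 6*3 = 18)
(41 + 241)*((p(-2, u) - 95) - 153) = (41 + 241)*((18 - 95) - 153) = 282*(-77 - 153) = 282*(-230) = -64860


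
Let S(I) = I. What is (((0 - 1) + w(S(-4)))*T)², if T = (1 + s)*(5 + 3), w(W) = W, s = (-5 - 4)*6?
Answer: 4494400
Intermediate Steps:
s = -54 (s = -9*6 = -54)
T = -424 (T = (1 - 54)*(5 + 3) = -53*8 = -424)
(((0 - 1) + w(S(-4)))*T)² = (((0 - 1) - 4)*(-424))² = ((-1 - 4)*(-424))² = (-5*(-424))² = 2120² = 4494400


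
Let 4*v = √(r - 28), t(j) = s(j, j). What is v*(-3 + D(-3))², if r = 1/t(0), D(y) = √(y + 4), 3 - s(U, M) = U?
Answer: I*√249/3 ≈ 5.2599*I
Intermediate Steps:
s(U, M) = 3 - U
D(y) = √(4 + y)
t(j) = 3 - j
r = ⅓ (r = 1/(3 - 1*0) = 1/(3 + 0) = 1/3 = ⅓ ≈ 0.33333)
v = I*√249/12 (v = √(⅓ - 28)/4 = √(-83/3)/4 = (I*√249/3)/4 = I*√249/12 ≈ 1.315*I)
v*(-3 + D(-3))² = (I*√249/12)*(-3 + √(4 - 3))² = (I*√249/12)*(-3 + √1)² = (I*√249/12)*(-3 + 1)² = (I*√249/12)*(-2)² = (I*√249/12)*4 = I*√249/3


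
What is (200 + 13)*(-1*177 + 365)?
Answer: 40044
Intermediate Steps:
(200 + 13)*(-1*177 + 365) = 213*(-177 + 365) = 213*188 = 40044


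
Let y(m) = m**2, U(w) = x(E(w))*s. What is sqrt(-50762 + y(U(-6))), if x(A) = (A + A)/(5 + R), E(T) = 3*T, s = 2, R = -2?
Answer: I*sqrt(50186) ≈ 224.02*I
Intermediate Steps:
x(A) = 2*A/3 (x(A) = (A + A)/(5 - 2) = (2*A)/3 = (2*A)*(1/3) = 2*A/3)
U(w) = 4*w (U(w) = (2*(3*w)/3)*2 = (2*w)*2 = 4*w)
sqrt(-50762 + y(U(-6))) = sqrt(-50762 + (4*(-6))**2) = sqrt(-50762 + (-24)**2) = sqrt(-50762 + 576) = sqrt(-50186) = I*sqrt(50186)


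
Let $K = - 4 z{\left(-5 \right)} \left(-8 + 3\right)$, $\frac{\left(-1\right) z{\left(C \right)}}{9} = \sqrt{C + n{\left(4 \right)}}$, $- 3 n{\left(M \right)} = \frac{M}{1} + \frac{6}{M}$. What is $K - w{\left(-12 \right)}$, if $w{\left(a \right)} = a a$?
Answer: $-144 - 30 i \sqrt{246} \approx -144.0 - 470.53 i$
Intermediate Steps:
$n{\left(M \right)} = - \frac{2}{M} - \frac{M}{3}$ ($n{\left(M \right)} = - \frac{\frac{M}{1} + \frac{6}{M}}{3} = - \frac{M 1 + \frac{6}{M}}{3} = - \frac{M + \frac{6}{M}}{3} = - \frac{2}{M} - \frac{M}{3}$)
$z{\left(C \right)} = - 9 \sqrt{- \frac{11}{6} + C}$ ($z{\left(C \right)} = - 9 \sqrt{C - \left(\frac{4}{3} + \frac{2}{4}\right)} = - 9 \sqrt{C - \frac{11}{6}} = - 9 \sqrt{- \frac{11}{6} + C}$)
$w{\left(a \right)} = a^{2}$
$K = - 30 i \sqrt{246}$ ($K = - 4 - \frac{3 \sqrt{-66 + 36 \left(-5\right)}}{2} \left(-8 + 3\right) = - 4 - \frac{3 \sqrt{-66 - 180}}{2} \left(-5\right) = - 4 - \frac{3 \sqrt{-246}}{2} \left(-5\right) = - 4 - \frac{3 i \sqrt{246}}{2} \left(-5\right) = - 4 \frac{15 i \sqrt{246}}{2} = - 30 i \sqrt{246} \approx - 470.53 i$)
$K - w{\left(-12 \right)} = - 30 i \sqrt{246} - \left(-12\right)^{2} = - 30 i \sqrt{246} - 144 = -144 - 30 i \sqrt{246}$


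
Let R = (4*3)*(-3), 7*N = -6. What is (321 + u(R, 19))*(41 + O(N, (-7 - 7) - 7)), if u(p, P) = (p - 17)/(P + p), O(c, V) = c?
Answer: 1548310/119 ≈ 13011.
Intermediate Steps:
N = -6/7 (N = (1/7)*(-6) = -6/7 ≈ -0.85714)
R = -36 (R = 12*(-3) = -36)
u(p, P) = (-17 + p)/(P + p)
(321 + u(R, 19))*(41 + O(N, (-7 - 7) - 7)) = (321 + (-17 - 36)/(19 - 36))*(41 - 6/7) = (321 - 53/(-17))*(281/7) = (321 - 1/17*(-53))*(281/7) = (321 + 53/17)*(281/7) = (5510/17)*(281/7) = 1548310/119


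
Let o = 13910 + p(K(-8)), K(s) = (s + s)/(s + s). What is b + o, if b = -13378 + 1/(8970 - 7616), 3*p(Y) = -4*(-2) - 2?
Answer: 723037/1354 ≈ 534.00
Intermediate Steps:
K(s) = 1 (K(s) = (2*s)/((2*s)) = (2*s)*(1/(2*s)) = 1)
p(Y) = 2 (p(Y) = (-4*(-2) - 2)/3 = (8 - 2)/3 = (⅓)*6 = 2)
o = 13912 (o = 13910 + 2 = 13912)
b = -18113811/1354 (b = -13378 + 1/1354 = -18113811/1354 ≈ -13378.)
b + o = -18113811/1354 + 13912 = 723037/1354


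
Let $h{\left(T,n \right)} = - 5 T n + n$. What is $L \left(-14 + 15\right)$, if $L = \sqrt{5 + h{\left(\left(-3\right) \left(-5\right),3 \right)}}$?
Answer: $i \sqrt{217} \approx 14.731 i$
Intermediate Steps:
$h{\left(T,n \right)} = n - 5 T n$ ($h{\left(T,n \right)} = - 5 T n + n = n - 5 T n$)
$L = i \sqrt{217}$ ($L = \sqrt{5 + 3 \left(1 - 5 \left(\left(-3\right) \left(-5\right)\right)\right)} = \sqrt{5 + 3 \left(1 - 75\right)} = \sqrt{5 + 3 \left(-74\right)} = \sqrt{5 - 222} = \sqrt{-217} = i \sqrt{217} \approx 14.731 i$)
$L \left(-14 + 15\right) = i \sqrt{217} \left(-14 + 15\right) = i \sqrt{217} \cdot 1 = i \sqrt{217}$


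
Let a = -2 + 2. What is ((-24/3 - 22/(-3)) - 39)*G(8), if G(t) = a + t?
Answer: -952/3 ≈ -317.33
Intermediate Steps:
a = 0
G(t) = t (G(t) = 0 + t = t)
((-24/3 - 22/(-3)) - 39)*G(8) = ((-24/3 - 22/(-3)) - 39)*8 = ((-24*⅓ - 22*(-⅓)) - 39)*8 = ((-8 + 22/3) - 39)*8 = (-⅔ - 39)*8 = -119/3*8 = -952/3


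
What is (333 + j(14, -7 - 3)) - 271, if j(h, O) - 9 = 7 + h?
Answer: 92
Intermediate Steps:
j(h, O) = 16 + h (j(h, O) = 9 + (7 + h) = 16 + h)
(333 + j(14, -7 - 3)) - 271 = (333 + (16 + 14)) - 271 = (333 + 30) - 271 = 363 - 271 = 92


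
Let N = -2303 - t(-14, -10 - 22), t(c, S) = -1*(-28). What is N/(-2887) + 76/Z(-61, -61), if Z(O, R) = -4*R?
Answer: 197044/176107 ≈ 1.1189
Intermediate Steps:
t(c, S) = 28
N = -2331 (N = -2303 - 1*28 = -2303 - 28 = -2331)
N/(-2887) + 76/Z(-61, -61) = -2331/(-2887) + 76/((-4*(-61))) = -2331*(-1/2887) + 76/244 = 2331/2887 + 76*(1/244) = 2331/2887 + 19/61 = 197044/176107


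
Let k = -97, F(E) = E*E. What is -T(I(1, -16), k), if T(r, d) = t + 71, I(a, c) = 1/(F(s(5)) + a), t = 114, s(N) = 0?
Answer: -185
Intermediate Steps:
F(E) = E**2
I(a, c) = 1/a (I(a, c) = 1/(0**2 + a) = 1/(0 + a) = 1/a)
T(r, d) = 185 (T(r, d) = 114 + 71 = 185)
-T(I(1, -16), k) = -1*185 = -185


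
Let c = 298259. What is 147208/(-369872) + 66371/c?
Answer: -2419667045/13789706606 ≈ -0.17547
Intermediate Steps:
147208/(-369872) + 66371/c = 147208/(-369872) + 66371/298259 = 147208*(-1/369872) + 66371*(1/298259) = -18401/46234 + 66371/298259 = -2419667045/13789706606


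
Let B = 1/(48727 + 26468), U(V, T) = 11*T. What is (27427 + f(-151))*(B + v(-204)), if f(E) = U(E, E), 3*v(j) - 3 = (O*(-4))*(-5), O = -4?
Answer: -49728483064/75195 ≈ -6.6133e+5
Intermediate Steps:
v(j) = -77/3 (v(j) = 1 + (-4*(-4)*(-5))/3 = 1 + (16*(-5))/3 = 1 + (1/3)*(-80) = 1 - 80/3 = -77/3)
f(E) = 11*E
B = 1/75195 ≈ 1.3299e-5
(27427 + f(-151))*(B + v(-204)) = (27427 + 11*(-151))*(1/75195 - 77/3) = (27427 - 1661)*(-1930004/75195) = 25766*(-1930004/75195) = -49728483064/75195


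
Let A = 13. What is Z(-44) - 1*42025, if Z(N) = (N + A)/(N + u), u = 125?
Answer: -3404056/81 ≈ -42025.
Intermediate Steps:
Z(N) = (13 + N)/(125 + N) (Z(N) = (N + 13)/(N + 125) = (13 + N)/(125 + N))
Z(-44) - 1*42025 = (13 - 44)/(125 - 44) - 1*42025 = -31/81 - 42025 = -3404056/81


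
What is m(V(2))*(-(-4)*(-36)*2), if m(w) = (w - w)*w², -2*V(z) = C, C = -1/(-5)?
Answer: 0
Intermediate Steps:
C = ⅕ (C = -1*(-⅕) = ⅕ ≈ 0.20000)
V(z) = -⅒ (V(z) = -½*⅕ = -⅒)
m(w) = 0 (m(w) = 0*w² = 0)
m(V(2))*(-(-4)*(-36)*2) = 0*(-(-4)*(-36)*2) = 0*(-4*36*2) = 0*(-144*2) = 0*(-288) = 0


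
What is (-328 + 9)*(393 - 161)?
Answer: -74008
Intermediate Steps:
(-328 + 9)*(393 - 161) = -319*232 = -74008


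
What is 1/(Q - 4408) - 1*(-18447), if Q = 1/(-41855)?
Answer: 3403413184072/184496841 ≈ 18447.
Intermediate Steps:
Q = -1/41855 ≈ -2.3892e-5
1/(Q - 4408) - 1*(-18447) = 1/(-1/41855 - 4408) - 1*(-18447) = 1/(-184496841/41855) + 18447 = -41855/184496841 + 18447 = 3403413184072/184496841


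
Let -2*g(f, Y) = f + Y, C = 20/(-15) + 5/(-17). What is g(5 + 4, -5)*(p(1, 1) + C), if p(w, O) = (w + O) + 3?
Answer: -344/51 ≈ -6.7451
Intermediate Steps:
p(w, O) = 3 + O + w (p(w, O) = (O + w) + 3 = 3 + O + w)
C = -83/51 (C = 20*(-1/15) + 5*(-1/17) = -4/3 - 5/17 = -83/51 ≈ -1.6275)
g(f, Y) = -Y/2 - f/2 (g(f, Y) = -(f + Y)/2 = -(Y + f)/2 = -Y/2 - f/2)
g(5 + 4, -5)*(p(1, 1) + C) = (-½*(-5) - (5 + 4)/2)*((3 + 1 + 1) - 83/51) = (5/2 - ½*9)*(5 - 83/51) = (5/2 - 9/2)*(172/51) = -2*172/51 = -344/51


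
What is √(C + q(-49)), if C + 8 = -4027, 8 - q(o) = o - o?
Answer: I*√4027 ≈ 63.459*I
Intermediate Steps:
q(o) = 8 (q(o) = 8 - (o - o) = 8 - 1*0 = 8 + 0 = 8)
C = -4035 (C = -8 - 4027 = -4035)
√(C + q(-49)) = √(-4035 + 8) = √(-4027) = I*√4027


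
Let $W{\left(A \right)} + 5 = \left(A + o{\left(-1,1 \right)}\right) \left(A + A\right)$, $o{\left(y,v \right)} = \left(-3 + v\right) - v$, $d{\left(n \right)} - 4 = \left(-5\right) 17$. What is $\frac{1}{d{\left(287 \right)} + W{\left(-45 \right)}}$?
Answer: $\frac{1}{4234} \approx 0.00023618$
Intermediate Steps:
$d{\left(n \right)} = -81$ ($d{\left(n \right)} = 4 - 85 = -81$)
$o{\left(y,v \right)} = -3$
$W{\left(A \right)} = -5 + 2 A \left(-3 + A\right)$ ($W{\left(A \right)} = -5 + \left(A - 3\right) \left(A + A\right) = -5 + \left(-3 + A\right) 2 A = -5 + 2 A \left(-3 + A\right)$)
$\frac{1}{d{\left(287 \right)} + W{\left(-45 \right)}} = \frac{1}{-81 - \left(-265 - 4050\right)} = \frac{1}{-81 + \left(-5 + 270 + 2 \cdot 2025\right)} = \frac{1}{-81 + \left(-5 + 270 + 4050\right)} = \frac{1}{-81 + 4315} = \frac{1}{4234}$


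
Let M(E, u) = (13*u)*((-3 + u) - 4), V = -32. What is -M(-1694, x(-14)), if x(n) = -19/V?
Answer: 50635/1024 ≈ 49.448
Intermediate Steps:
x(n) = 19/32 (x(n) = -19/(-32) = -19*(-1/32) = 19/32)
M(E, u) = 13*u*(-7 + u) (M(E, u) = (13*u)*(-7 + u) = 13*u*(-7 + u))
-M(-1694, x(-14)) = -13*19*(-7 + 19/32)/32 = -13*19*(-205)/(32*32) = -1*(-50635/1024) = 50635/1024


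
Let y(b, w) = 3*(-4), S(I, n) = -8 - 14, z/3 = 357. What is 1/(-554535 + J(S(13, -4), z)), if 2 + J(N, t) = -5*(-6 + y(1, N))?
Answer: -1/554447 ≈ -1.8036e-6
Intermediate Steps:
z = 1071 (z = 3*357 = 1071)
S(I, n) = -22
y(b, w) = -12
J(N, t) = 88 (J(N, t) = -2 - 5*(-6 - 12) = -2 - 5*(-18) = -2 + 90 = 88)
1/(-554535 + J(S(13, -4), z)) = 1/(-554535 + 88) = 1/(-554447) = -1/554447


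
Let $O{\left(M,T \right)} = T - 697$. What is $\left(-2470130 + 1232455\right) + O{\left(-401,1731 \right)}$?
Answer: $-1236641$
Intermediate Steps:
$O{\left(M,T \right)} = -697 + T$
$\left(-2470130 + 1232455\right) + O{\left(-401,1731 \right)} = \left(-2470130 + 1232455\right) + \left(-697 + 1731\right) = -1237675 + 1034 = -1236641$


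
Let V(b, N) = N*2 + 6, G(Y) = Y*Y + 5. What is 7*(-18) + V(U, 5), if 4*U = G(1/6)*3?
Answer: -110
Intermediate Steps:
G(Y) = 5 + Y² (G(Y) = Y² + 5 = 5 + Y²)
U = 181/48 (U = ((5 + (1/6)²)*3)/4 = ((5 + (⅙)²)*3)/4 = ((5 + 1/36)*3)/4 = ((181/36)*3)/4 = (¼)*(181/12) = 181/48 ≈ 3.7708)
V(b, N) = 6 + 2*N (V(b, N) = 2*N + 6 = 6 + 2*N)
7*(-18) + V(U, 5) = 7*(-18) + (6 + 2*5) = -126 + (6 + 10) = -126 + 16 = -110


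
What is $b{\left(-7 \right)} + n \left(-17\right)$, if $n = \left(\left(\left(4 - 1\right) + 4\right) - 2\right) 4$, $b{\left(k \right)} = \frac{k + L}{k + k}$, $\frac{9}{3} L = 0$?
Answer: $- \frac{679}{2} \approx -339.5$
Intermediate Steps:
$L = 0$ ($L = \frac{1}{3} \cdot 0 = 0$)
$b{\left(k \right)} = \frac{1}{2}$ ($b{\left(k \right)} = \frac{k + 0}{k + k} = \frac{k}{2 k} = k \frac{1}{2 k} = \frac{1}{2}$)
$n = 20$ ($n = \left(\left(3 + 4\right) - 2\right) 4 = \left(7 - 2\right) 4 = 5 \cdot 4 = 20$)
$b{\left(-7 \right)} + n \left(-17\right) = \frac{1}{2} + 20 \left(-17\right) = \frac{1}{2} - 340 = - \frac{679}{2}$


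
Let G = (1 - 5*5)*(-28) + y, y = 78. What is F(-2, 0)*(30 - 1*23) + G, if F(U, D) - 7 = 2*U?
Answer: 771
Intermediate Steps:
F(U, D) = 7 + 2*U
G = 750 (G = (1 - 5*5)*(-28) + 78 = (1 - 25)*(-28) + 78 = -24*(-28) + 78 = 672 + 78 = 750)
F(-2, 0)*(30 - 1*23) + G = (7 + 2*(-2))*(30 - 1*23) + 750 = (7 - 4)*(30 - 23) + 750 = 3*7 + 750 = 21 + 750 = 771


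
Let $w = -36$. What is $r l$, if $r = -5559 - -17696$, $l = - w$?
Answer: $436932$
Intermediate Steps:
$l = 36$ ($l = \left(-1\right) \left(-36\right) = 36$)
$r = 12137$ ($r = -5559 + 17696 = 12137$)
$r l = 12137 \cdot 36 = 436932$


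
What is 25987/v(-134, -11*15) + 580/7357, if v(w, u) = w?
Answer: -191108639/985838 ≈ -193.85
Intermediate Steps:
25987/v(-134, -11*15) + 580/7357 = 25987/(-134) + 580/7357 = 25987*(-1/134) + 580*(1/7357) = -25987/134 + 580/7357 = -191108639/985838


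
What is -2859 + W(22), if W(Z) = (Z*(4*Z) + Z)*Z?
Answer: 40217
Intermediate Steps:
W(Z) = Z*(Z + 4*Z²) (W(Z) = (4*Z² + Z)*Z = (Z + 4*Z²)*Z = Z*(Z + 4*Z²))
-2859 + W(22) = -2859 + 22²*(1 + 4*22) = -2859 + 484*(1 + 88) = -2859 + 484*89 = -2859 + 43076 = 40217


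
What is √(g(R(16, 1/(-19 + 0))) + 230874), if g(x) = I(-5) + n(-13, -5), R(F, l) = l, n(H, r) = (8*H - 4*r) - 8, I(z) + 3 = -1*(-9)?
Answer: 2*√57697 ≈ 480.40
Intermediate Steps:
I(z) = 6 (I(z) = -3 - 1*(-9) = -3 + 9 = 6)
n(H, r) = -8 - 4*r + 8*H (n(H, r) = (-4*r + 8*H) - 8 = -8 - 4*r + 8*H)
g(x) = -86 (g(x) = 6 + (-8 - 4*(-5) + 8*(-13)) = 6 + (-8 + 20 - 104) = 6 - 92 = -86)
√(g(R(16, 1/(-19 + 0))) + 230874) = √(-86 + 230874) = √230788 = 2*√57697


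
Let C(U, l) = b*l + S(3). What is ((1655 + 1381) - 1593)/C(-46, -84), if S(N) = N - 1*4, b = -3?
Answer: 1443/251 ≈ 5.7490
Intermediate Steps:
S(N) = -4 + N (S(N) = N - 4 = -4 + N)
C(U, l) = -1 - 3*l (C(U, l) = -3*l + (-4 + 3) = -3*l - 1 = -1 - 3*l)
((1655 + 1381) - 1593)/C(-46, -84) = ((1655 + 1381) - 1593)/(-1 - 3*(-84)) = (3036 - 1593)/(-1 + 252) = 1443/251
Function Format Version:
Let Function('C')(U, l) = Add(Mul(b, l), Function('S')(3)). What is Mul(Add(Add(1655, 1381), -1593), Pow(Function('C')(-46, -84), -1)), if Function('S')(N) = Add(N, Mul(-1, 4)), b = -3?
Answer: Rational(1443, 251) ≈ 5.7490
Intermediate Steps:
Function('S')(N) = Add(-4, N) (Function('S')(N) = Add(N, -4) = Add(-4, N))
Function('C')(U, l) = Add(-1, Mul(-3, l)) (Function('C')(U, l) = Add(Mul(-3, l), Add(-4, 3)) = Add(Mul(-3, l), -1) = Add(-1, Mul(-3, l)))
Mul(Add(Add(1655, 1381), -1593), Pow(Function('C')(-46, -84), -1)) = Mul(Add(Add(1655, 1381), -1593), Pow(Add(-1, Mul(-3, -84)), -1)) = Mul(Add(3036, -1593), Pow(Add(-1, 252), -1)) = Mul(1443, Pow(251, -1)) = Mul(1443, Rational(1, 251)) = Rational(1443, 251)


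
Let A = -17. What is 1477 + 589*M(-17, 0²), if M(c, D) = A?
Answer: -8536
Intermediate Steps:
M(c, D) = -17
1477 + 589*M(-17, 0²) = 1477 + 589*(-17) = 1477 - 10013 = -8536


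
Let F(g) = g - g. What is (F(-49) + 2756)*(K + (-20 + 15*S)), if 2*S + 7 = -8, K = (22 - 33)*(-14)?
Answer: 59254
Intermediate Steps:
K = 154 (K = -11*(-14) = 154)
F(g) = 0
S = -15/2 (S = -7/2 + (1/2)*(-8) = -7/2 - 4 = -15/2 ≈ -7.5000)
(F(-49) + 2756)*(K + (-20 + 15*S)) = (0 + 2756)*(154 + (-20 + 15*(-15/2))) = 2756*(154 + (-20 - 225/2)) = 2756*(154 - 265/2) = 2756*(43/2) = 59254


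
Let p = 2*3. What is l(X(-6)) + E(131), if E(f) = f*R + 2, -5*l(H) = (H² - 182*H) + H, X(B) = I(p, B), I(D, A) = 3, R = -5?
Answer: -2731/5 ≈ -546.20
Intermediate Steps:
p = 6
X(B) = 3
l(H) = -H²/5 + 181*H/5 (l(H) = -((H² - 182*H) + H)/5 = -(H² - 181*H)/5 = -H²/5 + 181*H/5)
E(f) = 2 - 5*f (E(f) = f*(-5) + 2 = -5*f + 2 = 2 - 5*f)
l(X(-6)) + E(131) = (⅕)*3*(181 - 1*3) + (2 - 5*131) = (⅕)*3*(181 - 3) + (2 - 655) = (⅕)*3*178 - 653 = 534/5 - 653 = -2731/5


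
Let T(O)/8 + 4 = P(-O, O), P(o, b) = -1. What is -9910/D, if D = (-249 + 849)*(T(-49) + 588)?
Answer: -991/32880 ≈ -0.030140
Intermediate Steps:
T(O) = -40 (T(O) = -32 + 8*(-1) = -32 - 8 = -40)
D = 328800 (D = (-249 + 849)*(-40 + 588) = 600*548 = 328800)
-9910/D = -9910/328800 = -9910*1/328800 = -991/32880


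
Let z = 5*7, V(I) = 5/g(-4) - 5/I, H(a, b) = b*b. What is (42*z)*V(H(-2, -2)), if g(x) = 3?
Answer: 1225/2 ≈ 612.50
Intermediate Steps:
H(a, b) = b**2
V(I) = 5/3 - 5/I
z = 35
(42*z)*V(H(-2, -2)) = (42*35)*(5/3 - 5/((-2)**2)) = 1470*(5/3 - 5/4) = 1470*(5/12) = 1225/2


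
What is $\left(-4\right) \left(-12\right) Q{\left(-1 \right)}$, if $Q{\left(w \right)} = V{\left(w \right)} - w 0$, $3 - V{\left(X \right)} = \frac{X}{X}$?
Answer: $96$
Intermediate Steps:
$V{\left(X \right)} = 2$ ($V{\left(X \right)} = 3 - \frac{X}{X} = 3 - 1 = 2$)
$Q{\left(w \right)} = 2$ ($Q{\left(w \right)} = 2 - w 0 = 2 - 0 = 2 + 0 = 2$)
$\left(-4\right) \left(-12\right) Q{\left(-1 \right)} = \left(-4\right) \left(-12\right) 2 = 48 \cdot 2 = 96$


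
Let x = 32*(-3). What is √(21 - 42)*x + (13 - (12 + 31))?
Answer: -30 - 96*I*√21 ≈ -30.0 - 439.93*I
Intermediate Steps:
x = -96
√(21 - 42)*x + (13 - (12 + 31)) = √(21 - 42)*(-96) + (13 - (12 + 31)) = √(-21)*(-96) + (13 - 1*43) = (I*√21)*(-96) + (13 - 43) = -96*I*√21 - 30 = -30 - 96*I*√21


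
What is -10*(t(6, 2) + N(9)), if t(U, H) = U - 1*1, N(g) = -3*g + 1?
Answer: 210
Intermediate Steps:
N(g) = 1 - 3*g
t(U, H) = -1 + U (t(U, H) = U - 1 = -1 + U)
-10*(t(6, 2) + N(9)) = -10*((-1 + 6) + (1 - 3*9)) = -10*(5 + (1 - 27)) = -10*(5 - 26) = -10*(-21) = 210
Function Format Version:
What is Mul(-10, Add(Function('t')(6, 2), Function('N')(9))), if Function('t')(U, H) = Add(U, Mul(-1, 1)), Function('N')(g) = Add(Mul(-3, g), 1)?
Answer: 210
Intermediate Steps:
Function('N')(g) = Add(1, Mul(-3, g))
Function('t')(U, H) = Add(-1, U) (Function('t')(U, H) = Add(U, -1) = Add(-1, U))
Mul(-10, Add(Function('t')(6, 2), Function('N')(9))) = Mul(-10, Add(Add(-1, 6), Add(1, Mul(-3, 9)))) = Mul(-10, Add(5, Add(1, -27))) = Mul(-10, Add(5, -26)) = Mul(-10, -21) = 210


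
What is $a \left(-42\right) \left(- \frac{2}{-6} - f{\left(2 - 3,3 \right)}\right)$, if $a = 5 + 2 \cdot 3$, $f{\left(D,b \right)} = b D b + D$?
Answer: $-4774$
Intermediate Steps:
$f{\left(D,b \right)} = D + D b^{2}$ ($f{\left(D,b \right)} = D b b + D = D b^{2} + D = D + D b^{2}$)
$a = 11$ ($a = 5 + 6 = 11$)
$a \left(-42\right) \left(- \frac{2}{-6} - f{\left(2 - 3,3 \right)}\right) = 11 \left(-42\right) \left(- \frac{2}{-6} - \left(2 - 3\right) \left(1 + 3^{2}\right)\right) = - 462 \left(\left(-2\right) \left(- \frac{1}{6}\right) - - (1 + 9)\right) = - 462 \left(\frac{1}{3} - \left(-1\right) 10\right) = - 462 \left(\frac{1}{3} - -10\right) = - 462 \left(\frac{1}{3} + 10\right) = \left(-462\right) \frac{31}{3} = -4774$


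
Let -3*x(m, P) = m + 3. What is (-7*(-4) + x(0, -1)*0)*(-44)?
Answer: -1232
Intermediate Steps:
x(m, P) = -1 - m/3 (x(m, P) = -(m + 3)/3 = -(3 + m)/3 = -1 - m/3)
(-7*(-4) + x(0, -1)*0)*(-44) = (-7*(-4) + (-1 - ⅓*0)*0)*(-44) = (28 + (-1 + 0)*0)*(-44) = (28 - 1*0)*(-44) = (28 + 0)*(-44) = 28*(-44) = -1232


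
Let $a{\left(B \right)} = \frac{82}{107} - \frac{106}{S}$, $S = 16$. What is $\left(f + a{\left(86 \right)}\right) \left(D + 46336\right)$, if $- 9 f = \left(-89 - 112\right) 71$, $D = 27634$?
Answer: $\frac{150046184795}{1284} \approx 1.1686 \cdot 10^{8}$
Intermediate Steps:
$f = \frac{4757}{3}$ ($f = - \frac{\left(-89 - 112\right) 71}{9} = - \frac{\left(-201\right) 71}{9} = \left(- \frac{1}{9}\right) \left(-14271\right) = \frac{4757}{3} \approx 1585.7$)
$a{\left(B \right)} = - \frac{5015}{856}$ ($a{\left(B \right)} = \frac{82}{107} - \frac{106}{16} = 82 \cdot \frac{1}{107} - \frac{53}{8} = \frac{82}{107} - \frac{53}{8} = - \frac{5015}{856}$)
$\left(f + a{\left(86 \right)}\right) \left(D + 46336\right) = \left(\frac{4757}{3} - \frac{5015}{856}\right) \left(27634 + 46336\right) = \frac{4056947}{2568} \cdot 73970 = \frac{150046184795}{1284}$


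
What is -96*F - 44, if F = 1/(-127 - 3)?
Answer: -2812/65 ≈ -43.262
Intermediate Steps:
F = -1/130 (F = 1/(-130) = -1/130 ≈ -0.0076923)
-96*F - 44 = -96*(-1/130) - 44 = 48/65 - 44 = -2812/65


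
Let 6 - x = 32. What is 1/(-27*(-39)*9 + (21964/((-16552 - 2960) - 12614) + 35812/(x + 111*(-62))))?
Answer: 27740801/262736793124 ≈ 0.00010558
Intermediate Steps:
x = -26 (x = 6 - 1*32 = 6 - 32 = -26)
1/(-27*(-39)*9 + (21964/((-16552 - 2960) - 12614) + 35812/(x + 111*(-62)))) = 1/(-27*(-39)*9 + (21964/((-16552 - 2960) - 12614) + 35812/(-26 + 111*(-62)))) = 1/(1053*9 + (21964/(-19512 - 12614) + 35812/(-26 - 6882))) = 1/(9477 + (21964/(-32126) + 35812/(-6908))) = 1/(9477 + (21964*(-1/32126) + 35812*(-1/6908))) = 1/(9477 + (-10982/16063 - 8953/1727)) = 1/(9477 - 162777953/27740801) = 1/(262736793124/27740801) = 27740801/262736793124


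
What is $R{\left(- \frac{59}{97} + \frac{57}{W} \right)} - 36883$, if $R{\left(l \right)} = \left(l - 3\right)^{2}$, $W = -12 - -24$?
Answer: $- \frac{5552318103}{150544} \approx -36882.0$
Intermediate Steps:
$W = 12$ ($W = -12 + 24 = 12$)
$R{\left(l \right)} = \left(-3 + l\right)^{2}$
$R{\left(- \frac{59}{97} + \frac{57}{W} \right)} - 36883 = \left(-3 + \left(- \frac{59}{97} + \frac{57}{12}\right)\right)^{2} - 36883 = \left(-3 + \left(\left(-59\right) \frac{1}{97} + 57 \cdot \frac{1}{12}\right)\right)^{2} - 36883 = \left(-3 + \left(- \frac{59}{97} + \frac{19}{4}\right)\right)^{2} - 36883 = \left(-3 + \frac{1607}{388}\right)^{2} - 36883 = \left(\frac{443}{388}\right)^{2} - 36883 = \frac{196249}{150544} - 36883 = - \frac{5552318103}{150544}$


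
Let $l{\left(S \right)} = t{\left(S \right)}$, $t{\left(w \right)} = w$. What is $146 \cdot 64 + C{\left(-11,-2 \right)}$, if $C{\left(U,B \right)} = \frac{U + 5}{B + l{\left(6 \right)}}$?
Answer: $\frac{18685}{2} \approx 9342.5$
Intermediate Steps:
$l{\left(S \right)} = S$
$C{\left(U,B \right)} = \frac{5 + U}{6 + B}$ ($C{\left(U,B \right)} = \frac{U + 5}{B + 6} = \frac{5 + U}{6 + B}$)
$146 \cdot 64 + C{\left(-11,-2 \right)} = 146 \cdot 64 + \frac{5 - 11}{6 - 2} = 9344 + \frac{1}{4} \left(-6\right) = 9344 - \frac{3}{2} = \frac{18685}{2}$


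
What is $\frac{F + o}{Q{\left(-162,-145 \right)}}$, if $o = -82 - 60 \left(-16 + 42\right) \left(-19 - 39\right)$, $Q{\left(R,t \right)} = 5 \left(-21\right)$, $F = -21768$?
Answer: $- \frac{13726}{21} \approx -653.62$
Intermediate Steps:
$Q{\left(R,t \right)} = -105$
$o = 90398$ ($o = -82 - 60 \cdot 26 \left(-58\right) = -82 - -90480 = -82 + 90480 = 90398$)
$\frac{F + o}{Q{\left(-162,-145 \right)}} = \frac{-21768 + 90398}{-105} = 68630 \left(- \frac{1}{105}\right) = - \frac{13726}{21}$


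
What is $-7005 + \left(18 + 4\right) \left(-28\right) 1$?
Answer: $-7621$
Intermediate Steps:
$-7005 + \left(18 + 4\right) \left(-28\right) 1 = -7005 + 22 \left(-28\right) 1 = -7005 - 616 = -7621$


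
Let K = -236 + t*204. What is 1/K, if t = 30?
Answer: 1/5884 ≈ 0.00016995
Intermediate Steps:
K = 5884 (K = -236 + 30*204 = -236 + 6120 = 5884)
1/K = 1/5884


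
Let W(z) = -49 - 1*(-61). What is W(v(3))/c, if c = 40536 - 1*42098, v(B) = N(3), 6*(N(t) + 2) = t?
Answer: -6/781 ≈ -0.0076825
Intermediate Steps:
N(t) = -2 + t/6
v(B) = -3/2 (v(B) = -2 + (1/6)*3 = -2 + 1/2 = -3/2)
W(z) = 12 (W(z) = -49 + 61 = 12)
c = -1562 (c = 40536 - 42098 = -1562)
W(v(3))/c = 12/(-1562) = 12*(-1/1562) = -6/781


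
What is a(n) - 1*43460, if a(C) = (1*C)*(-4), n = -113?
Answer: -43008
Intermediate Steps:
a(C) = -4*C (a(C) = C*(-4) = -4*C)
a(n) - 1*43460 = -4*(-113) - 1*43460 = 452 - 43460 = -43008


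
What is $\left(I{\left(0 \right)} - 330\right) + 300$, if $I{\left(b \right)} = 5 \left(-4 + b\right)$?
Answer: $-50$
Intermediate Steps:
$I{\left(b \right)} = -20 + 5 b$
$\left(I{\left(0 \right)} - 330\right) + 300 = \left(\left(-20 + 5 \cdot 0\right) - 330\right) + 300 = \left(\left(-20 + 0\right) - 330\right) + 300 = \left(-20 - 330\right) + 300 = -350 + 300 = -50$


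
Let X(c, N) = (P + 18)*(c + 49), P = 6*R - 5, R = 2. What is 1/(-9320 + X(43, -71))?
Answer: -1/7020 ≈ -0.00014245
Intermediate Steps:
P = 7 (P = 6*2 - 5 = 12 - 5 = 7)
X(c, N) = 1225 + 25*c (X(c, N) = (7 + 18)*(c + 49) = 25*(49 + c) = 1225 + 25*c)
1/(-9320 + X(43, -71)) = 1/(-9320 + (1225 + 25*43)) = 1/(-9320 + (1225 + 1075)) = 1/(-9320 + 2300) = 1/(-7020) = -1/7020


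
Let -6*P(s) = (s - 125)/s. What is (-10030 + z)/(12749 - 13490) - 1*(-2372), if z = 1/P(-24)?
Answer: 263384762/110409 ≈ 2385.5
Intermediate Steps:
P(s) = -(-125 + s)/(6*s) (P(s) = -(s - 125)/(6*s) = -(-125 + s)/(6*s))
z = -144/149 (z = 1/((⅙)*(125 - 1*(-24))/(-24)) = 1/((⅙)*(-1/24)*(125 + 24)) = 1/((⅙)*(-1/24)*149) = 1/(-149/144) = -144/149 ≈ -0.96644)
(-10030 + z)/(12749 - 13490) - 1*(-2372) = (-10030 - 144/149)/(12749 - 13490) - 1*(-2372) = -1494614/149/(-741) + 2372 = -1494614/149*(-1/741) + 2372 = 1494614/110409 + 2372 = 263384762/110409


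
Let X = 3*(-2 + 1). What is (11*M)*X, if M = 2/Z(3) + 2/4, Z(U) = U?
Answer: -77/2 ≈ -38.500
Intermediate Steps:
X = -3 (X = 3*(-1) = -3)
M = 7/6 (M = 2/3 + 2/4 = 2*(⅓) + 2*(¼) = ⅔ + ½ = 7/6 ≈ 1.1667)
(11*M)*X = (11*(7/6))*(-3) = (77/6)*(-3) = -77/2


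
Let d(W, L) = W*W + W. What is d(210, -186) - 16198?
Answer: 28112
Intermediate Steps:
d(W, L) = W + W² (d(W, L) = W² + W = W + W²)
d(210, -186) - 16198 = 210*(1 + 210) - 16198 = 210*211 - 16198 = 44310 - 16198 = 28112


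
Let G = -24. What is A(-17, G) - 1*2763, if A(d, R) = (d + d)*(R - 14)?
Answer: -1471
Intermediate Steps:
A(d, R) = 2*d*(-14 + R) (A(d, R) = (2*d)*(-14 + R) = 2*d*(-14 + R))
A(-17, G) - 1*2763 = 2*(-17)*(-14 - 24) - 1*2763 = 2*(-17)*(-38) - 2763 = 1292 - 2763 = -1471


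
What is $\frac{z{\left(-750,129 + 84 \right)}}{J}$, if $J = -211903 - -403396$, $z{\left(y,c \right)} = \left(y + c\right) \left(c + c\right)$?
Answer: $- \frac{25418}{21277} \approx -1.1946$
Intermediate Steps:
$z{\left(y,c \right)} = 2 c \left(c + y\right)$ ($z{\left(y,c \right)} = \left(c + y\right) 2 c = 2 c \left(c + y\right)$)
$J = 191493$ ($J = -211903 + 403396 = 191493$)
$\frac{z{\left(-750,129 + 84 \right)}}{J} = \frac{2 \left(129 + 84\right) \left(\left(129 + 84\right) - 750\right)}{191493} = 2 \cdot 213 \left(213 - 750\right) \frac{1}{191493} = 2 \cdot 213 \left(-537\right) \frac{1}{191493} = \left(-228762\right) \frac{1}{191493} = - \frac{25418}{21277}$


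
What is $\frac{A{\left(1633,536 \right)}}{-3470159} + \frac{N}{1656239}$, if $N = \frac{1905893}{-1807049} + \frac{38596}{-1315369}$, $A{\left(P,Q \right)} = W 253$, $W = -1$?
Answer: $\frac{479855322010373284}{6641338572576713638633} \approx 7.2253 \cdot 10^{-5}$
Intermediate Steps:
$A{\left(P,Q \right)} = -253$ ($A{\left(P,Q \right)} = \left(-1\right) 253 = -253$)
$N = - \frac{2576697432721}{2376936236081}$ ($N = 1905893 \left(- \frac{1}{1807049}\right) + 38596 \left(- \frac{1}{1315369}\right) = - \frac{1905893}{1807049} - \frac{38596}{1315369} = - \frac{2576697432721}{2376936236081} \approx -1.084$)
$\frac{A{\left(1633,536 \right)}}{-3470159} + \frac{N}{1656239} = - \frac{253}{-3470159} - \frac{2576697432721}{2376936236081 \cdot 1656239} = \left(-253\right) \left(- \frac{1}{3470159}\right) - \frac{2576697432721}{3936774494710559359} = \frac{23}{315469} - \frac{2576697432721}{3936774494710559359} = \frac{479855322010373284}{6641338572576713638633}$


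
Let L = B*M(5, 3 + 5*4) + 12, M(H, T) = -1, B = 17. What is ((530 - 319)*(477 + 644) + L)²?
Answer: 55944548676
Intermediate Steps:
L = -5 (L = 17*(-1) + 12 = -17 + 12 = -5)
((530 - 319)*(477 + 644) + L)² = ((530 - 319)*(477 + 644) - 5)² = (211*1121 - 5)² = (236531 - 5)² = 236526² = 55944548676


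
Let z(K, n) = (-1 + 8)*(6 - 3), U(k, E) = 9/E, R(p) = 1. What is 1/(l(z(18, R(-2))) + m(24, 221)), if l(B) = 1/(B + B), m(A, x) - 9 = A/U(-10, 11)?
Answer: 14/537 ≈ 0.026071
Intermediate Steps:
m(A, x) = 9 + 11*A/9 (m(A, x) = 9 + A/((9/11)) = 9 + A/((9*(1/11))) = 9 + A/(9/11) = 9 + A*(11/9) = 9 + 11*A/9)
z(K, n) = 21 (z(K, n) = 7*3 = 21)
l(B) = 1/(2*B)
1/(l(z(18, R(-2))) + m(24, 221)) = 1/((1/2)/21 + (9 + (11/9)*24)) = 1/((1/2)*(1/21) + (9 + 88/3)) = 1/(1/42 + 115/3) = 1/(537/14) = 14/537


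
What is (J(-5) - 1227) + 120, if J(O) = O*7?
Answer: -1142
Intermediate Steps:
J(O) = 7*O
(J(-5) - 1227) + 120 = (7*(-5) - 1227) + 120 = (-35 - 1227) + 120 = -1262 + 120 = -1142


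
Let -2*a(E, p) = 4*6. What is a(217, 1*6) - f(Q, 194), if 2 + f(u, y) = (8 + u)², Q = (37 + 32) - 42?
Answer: -1235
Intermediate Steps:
a(E, p) = -12 (a(E, p) = -2*6 = -½*24 = -12)
Q = 27 (Q = 69 - 42 = 27)
f(u, y) = -2 + (8 + u)²
a(217, 1*6) - f(Q, 194) = -12 - (-2 + (8 + 27)²) = -12 - (-2 + 35²) = -12 - (-2 + 1225) = -12 - 1*1223 = -12 - 1223 = -1235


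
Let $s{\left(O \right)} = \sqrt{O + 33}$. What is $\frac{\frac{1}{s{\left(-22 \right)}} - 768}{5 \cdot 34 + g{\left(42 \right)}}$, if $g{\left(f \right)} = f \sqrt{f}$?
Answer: $\frac{32640}{11297} - \frac{8064 \sqrt{42}}{11297} - \frac{85 \sqrt{11}}{248534} + \frac{21 \sqrt{462}}{248534} \approx -1.7361$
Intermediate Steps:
$s{\left(O \right)} = \sqrt{33 + O}$
$g{\left(f \right)} = f^{\frac{3}{2}}$
$\frac{\frac{1}{s{\left(-22 \right)}} - 768}{5 \cdot 34 + g{\left(42 \right)}} = \frac{\frac{1}{\sqrt{33 - 22}} - 768}{5 \cdot 34 + 42^{\frac{3}{2}}} = \frac{\frac{1}{\sqrt{11}} + \left(-2200 + 1432\right)}{170 + 42 \sqrt{42}} = \frac{\frac{\sqrt{11}}{11} - 768}{170 + 42 \sqrt{42}} = \frac{-768 + \frac{\sqrt{11}}{11}}{170 + 42 \sqrt{42}}$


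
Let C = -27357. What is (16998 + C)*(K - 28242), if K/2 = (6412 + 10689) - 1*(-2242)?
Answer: -108189396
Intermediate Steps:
K = 38686 (K = 2*((6412 + 10689) - 1*(-2242)) = 2*(17101 + 2242) = 2*19343 = 38686)
(16998 + C)*(K - 28242) = (16998 - 27357)*(38686 - 28242) = -10359*10444 = -108189396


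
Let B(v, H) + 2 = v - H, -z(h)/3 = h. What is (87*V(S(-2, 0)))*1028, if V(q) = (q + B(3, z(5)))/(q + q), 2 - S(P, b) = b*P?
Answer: 402462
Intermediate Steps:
z(h) = -3*h
S(P, b) = 2 - P*b (S(P, b) = 2 - b*P = 2 - P*b)
B(v, H) = -2 + v - H (B(v, H) = -2 + (v - H) = -2 + v - H)
V(q) = (16 + q)/(2*q) (V(q) = (q + (-2 + 3 - (-3)*5))/(q + q) = (q + (-2 + 3 - 1*(-15)))/((2*q)) = (q + (-2 + 3 + 15))*(1/(2*q)) = (q + 16)*(1/(2*q)) = (16 + q)*(1/(2*q)) = (16 + q)/(2*q))
(87*V(S(-2, 0)))*1028 = (87*((16 + (2 - 1*(-2)*0))/(2*(2 - 1*(-2)*0))))*1028 = (87*((16 + (2 + 0))/(2*(2 + 0))))*1028 = (87*((½)*(16 + 2)/2))*1028 = (87*((½)*(½)*18))*1028 = (87*(9/2))*1028 = (783/2)*1028 = 402462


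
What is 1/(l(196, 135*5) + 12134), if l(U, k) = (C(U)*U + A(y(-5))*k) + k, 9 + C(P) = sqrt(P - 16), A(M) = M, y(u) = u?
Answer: 767/5191402 - 294*sqrt(5)/12978505 ≈ 9.7091e-5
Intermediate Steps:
C(P) = -9 + sqrt(-16 + P) (C(P) = -9 + sqrt(P - 16) = -9 + sqrt(-16 + P))
l(U, k) = -4*k + U*(-9 + sqrt(-16 + U)) (l(U, k) = ((-9 + sqrt(-16 + U))*U - 5*k) + k = (U*(-9 + sqrt(-16 + U)) - 5*k) + k = (-5*k + U*(-9 + sqrt(-16 + U))) + k = -4*k + U*(-9 + sqrt(-16 + U)))
1/(l(196, 135*5) + 12134) = 1/((-540*5 + 196*(-9 + sqrt(-16 + 196))) + 12134) = 1/((-4*675 + 196*(-9 + sqrt(180))) + 12134) = 1/((-2700 + 196*(-9 + 6*sqrt(5))) + 12134) = 1/((-2700 + (-1764 + 1176*sqrt(5))) + 12134) = 1/((-4464 + 1176*sqrt(5)) + 12134) = 1/(7670 + 1176*sqrt(5))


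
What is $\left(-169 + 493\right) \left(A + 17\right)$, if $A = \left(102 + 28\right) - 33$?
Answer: $36936$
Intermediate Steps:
$A = 97$ ($A = 130 - 33 = 97$)
$\left(-169 + 493\right) \left(A + 17\right) = \left(-169 + 493\right) \left(97 + 17\right) = 324 \cdot 114 = 36936$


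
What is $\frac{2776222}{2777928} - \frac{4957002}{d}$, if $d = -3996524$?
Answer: $\frac{3108179063023}{1387756990284} \approx 2.2397$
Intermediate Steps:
$\frac{2776222}{2777928} - \frac{4957002}{d} = \frac{2776222}{2777928} - \frac{4957002}{-3996524} = 2776222 \cdot \frac{1}{2777928} - - \frac{2478501}{1998262} = \frac{1388111}{1388964} + \frac{2478501}{1998262} = \frac{3108179063023}{1387756990284}$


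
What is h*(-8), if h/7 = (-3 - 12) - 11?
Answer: 1456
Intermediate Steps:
h = -182 (h = 7*((-3 - 12) - 11) = 7*(-15 - 11) = 7*(-26) = -182)
h*(-8) = -182*(-8) = 1456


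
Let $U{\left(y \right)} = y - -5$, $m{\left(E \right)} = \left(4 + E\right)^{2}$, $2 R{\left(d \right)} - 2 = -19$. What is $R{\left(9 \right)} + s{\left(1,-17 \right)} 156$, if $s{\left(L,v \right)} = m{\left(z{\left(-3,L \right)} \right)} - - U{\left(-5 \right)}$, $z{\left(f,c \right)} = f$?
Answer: $\frac{295}{2} \approx 147.5$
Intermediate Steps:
$R{\left(d \right)} = - \frac{17}{2}$ ($R{\left(d \right)} = 1 + \frac{1}{2} \left(-19\right) = 1 - \frac{19}{2} = - \frac{17}{2}$)
$U{\left(y \right)} = 5 + y$ ($U{\left(y \right)} = y + 5 = 5 + y$)
$s{\left(L,v \right)} = 1$ ($s{\left(L,v \right)} = \left(4 - 3\right)^{2} - - (5 - 5) = 1^{2} - \left(-1\right) 0 = 1 - 0 = 1 + 0 = 1$)
$R{\left(9 \right)} + s{\left(1,-17 \right)} 156 = - \frac{17}{2} + 1 \cdot 156 = - \frac{17}{2} + 156 = \frac{295}{2}$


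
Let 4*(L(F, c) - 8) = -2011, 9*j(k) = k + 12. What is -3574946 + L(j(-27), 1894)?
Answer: -14301763/4 ≈ -3.5754e+6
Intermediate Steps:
j(k) = 4/3 + k/9 (j(k) = (k + 12)/9 = (12 + k)/9 = 4/3 + k/9)
L(F, c) = -1979/4 (L(F, c) = 8 + (1/4)*(-2011) = 8 - 2011/4 = -1979/4)
-3574946 + L(j(-27), 1894) = -3574946 - 1979/4 = -14301763/4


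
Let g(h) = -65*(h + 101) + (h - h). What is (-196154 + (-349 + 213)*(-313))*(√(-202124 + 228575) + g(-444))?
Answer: -3424199870 - 460758*√2939 ≈ -3.4492e+9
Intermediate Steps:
g(h) = -6565 - 65*h (g(h) = -65*(101 + h) + 0 = (-6565 - 65*h) + 0 = -6565 - 65*h)
(-196154 + (-349 + 213)*(-313))*(√(-202124 + 228575) + g(-444)) = (-196154 + (-349 + 213)*(-313))*(√(-202124 + 228575) + (-6565 - 65*(-444))) = (-196154 - 136*(-313))*(√26451 + (-6565 + 28860)) = (-196154 + 42568)*(3*√2939 + 22295) = -153586*(22295 + 3*√2939) = -3424199870 - 460758*√2939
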